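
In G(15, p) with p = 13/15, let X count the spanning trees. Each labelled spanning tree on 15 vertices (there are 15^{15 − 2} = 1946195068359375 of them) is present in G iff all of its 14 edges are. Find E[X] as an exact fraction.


K_15 has 15^{15 − 2} = 1946195068359375 labelled spanning trees.
For each such spanning tree H, let X_H = 1 if all 14 edges of H are present in G. Then P[X_H = 1] = p^{14} = (13/15)^{14} = 3937376385699289/29192926025390625.
By linearity: E[X] = Σ_H E[X_H] = 1946195068359375 · p^{14} = 1946195068359375 · 3937376385699289/29192926025390625 = 3937376385699289/15.
Numerically: E[X] ≈ 2.62e+14.

E[X] = 1946195068359375 · (13/15)^{14} = 3937376385699289/15 ≈ 2.62e+14.


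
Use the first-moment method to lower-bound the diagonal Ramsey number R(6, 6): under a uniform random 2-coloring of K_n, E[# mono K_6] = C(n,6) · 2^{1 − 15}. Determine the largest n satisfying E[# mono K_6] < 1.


We need C(n, 6) · 2^{1 − 15} < 1, i.e. C(n, 6) < 2^{15 − 1} = 16384.
Check values of n near the boundary:
  n = 11: C(11, 6) = 462; 462 < 16384? YES
  n = 12: C(12, 6) = 924; 924 < 16384? YES
  n = 13: C(13, 6) = 1716; 1716 < 16384? YES
  n = 14: C(14, 6) = 3003; 3003 < 16384? YES
  n = 15: C(15, 6) = 5005; 5005 < 16384? YES
  n = 16: C(16, 6) = 8008; 8008 < 16384? YES
  n = 17: C(17, 6) = 12376; 12376 < 16384? YES
  n = 18: C(18, 6) = 18564; 18564 < 16384? NO
  n = 19: C(19, 6) = 27132; 27132 < 16384? NO
The largest n with C(n, 6) < 16384 is n = 17 (where E[X] = 1547/2048 ≈ 0.755). Hence R(6, 6) > 17, i.e. R(6, 6) ≥ 18.

Largest n = 17; hence R(6, 6) > 17.


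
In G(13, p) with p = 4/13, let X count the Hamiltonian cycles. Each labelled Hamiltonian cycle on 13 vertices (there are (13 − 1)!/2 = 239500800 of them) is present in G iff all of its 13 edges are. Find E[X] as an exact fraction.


K_13 has (13 − 1)!/2 = 239500800 labelled Hamiltonian cycles.
For each such Hamiltonian cycle H, let X_H = 1 if all 13 edges of H are present in G. Then P[X_H = 1] = p^{13} = (4/13)^{13} = 67108864/302875106592253.
By linearity of expectation: E[X] = Σ_H E[X_H] = 239500800 · p^{13} = 239500800 · 67108864/302875106592253 = 16072626615091200/302875106592253.
Numerically: E[X] ≈ 53.1.

E[X] = 239500800 · (4/13)^{13} = 16072626615091200/302875106592253 ≈ 53.1.


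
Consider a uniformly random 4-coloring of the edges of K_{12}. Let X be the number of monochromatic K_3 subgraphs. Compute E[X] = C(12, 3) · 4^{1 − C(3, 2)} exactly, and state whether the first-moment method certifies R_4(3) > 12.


E[X] = C(12, 3) · 4^{1 − 3} = 220 · 4^{−2} = 220/16.
As a reduced fraction: E[X] = 55/4 ≈ 13.7500.
Is E[X] < 1? NO.
Since E[X] ≥ 1, the first-moment bound is inconclusive at n = 12; it does NOT by itself certify R_4(3) > 12.

E[X] = 55/4 ≈ 13.7500; E[X] ≥ 1; first-moment method inconclusive here.


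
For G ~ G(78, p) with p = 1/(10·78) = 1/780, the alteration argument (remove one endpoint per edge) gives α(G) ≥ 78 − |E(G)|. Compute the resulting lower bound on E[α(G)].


E[|E(G)|] = C(78, 2)·p = 3003 · (1/780) = 77/20.
E[α(G)] ≥ n − E[|E(G)|] = 78 − 77/20 = 1483/20.
Numerically: ≈ 74.150.
(This is only a lower bound; the true E[α(G)] may be larger.)

E[α(G)] ≥ 1483/20 ≈ 74.150.


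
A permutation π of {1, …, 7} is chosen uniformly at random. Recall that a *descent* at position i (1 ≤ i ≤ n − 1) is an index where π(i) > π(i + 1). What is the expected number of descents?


Write X = Σ X_I over i = 1, …, 6, with X_I the indicator of one descent.
There are 6 indicators.
For each fixed i, the pair (π(i), π(i+1)) is a uniformly random ordered pair of distinct values from {1, …, 7}; by symmetry P[π(i) > π(i+1)] = 1/2.
By linearity: E[X] = 6 · (1/2) = (7 − 1) · (1/2) = 3 ≈ 3.00000.

E[X] = 3 = 3.00000.


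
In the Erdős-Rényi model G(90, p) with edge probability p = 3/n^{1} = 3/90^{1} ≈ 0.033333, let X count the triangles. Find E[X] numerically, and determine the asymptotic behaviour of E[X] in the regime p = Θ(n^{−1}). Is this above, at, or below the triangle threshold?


Number of potential triangles: C(90, 3) = 117480.
Each occurs with probability p³ ≈ (0.033333)³ ≈ 3.7037037e-05.
By linearity: E[X] = C(90, 3)·p³ ≈ 117480 · 3.7037037e-05 ≈ 4.35111.
Here α = 1, so p = 3/n is exactly at the triangle threshold p ~ 1/n. Asymptotically E[X] → c³/6 = 3³/6 = 9/2 ≈ 4.50000, a bounded constant. In this regime the triangle count is asymptotically Poisson(c³/6).

E[X] ≈ 4.35111; in regime p = Θ(1/n^{1}) E[X] stays bounded (at the triangle threshold p ~ 1/n).


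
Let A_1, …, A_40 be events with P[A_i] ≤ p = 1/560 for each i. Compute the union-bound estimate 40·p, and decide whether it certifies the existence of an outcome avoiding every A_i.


Union bound: P[∪_{i=1}^{40} A_i] ≤ Σ_i P[A_i] ≤ 40·p = 40·(1/560) = 1/14.
Numerically: 1/14 ≈ 0.071.
Is 1/14 < 1? YES.
Since P[∪ A_i] ≤ 1/14 < 1, the complement has P[∩ A_i^c] ≥ 1 − 1/14 = 13/14 > 0, so some outcome avoids every A_i.

40·p = 1/14 ≈ 0.071; existence CERTIFIED by the union bound.


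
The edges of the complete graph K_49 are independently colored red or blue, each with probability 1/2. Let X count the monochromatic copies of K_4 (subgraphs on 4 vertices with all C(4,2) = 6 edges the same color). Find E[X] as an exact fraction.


Let X = Σ_S X_S over the C(49, 4) = 211876 subsets S of size 4, where X_S = 1 if the K_4 on S is monochromatic.
For a fixed S, the K_4 on S has C(4, 2) = 6 edges. P[all 6 edges red] = (1/2)^6, and likewise for blue, so P[monochromatic] = 2·(1/2)^6 = 2^{1 − 6} = 1/32.
Summing: E[X] = C(49, 4) · 2^{1 − 6} = 211876 · 1/32 = 52969/8.
Numerically: E[X] ≈ 6621.125.

E[X] = C(49,4)·2^(1−C(4,2)) = 52969/8 ≈ 6621.125.


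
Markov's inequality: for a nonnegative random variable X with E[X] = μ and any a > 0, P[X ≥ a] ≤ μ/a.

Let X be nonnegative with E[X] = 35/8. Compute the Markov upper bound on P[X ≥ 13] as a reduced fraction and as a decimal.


μ = E[X] = 35/8, a = 13.
Markov: P[X ≥ 13] ≤ μ/a = (35/8)/13 = 35/104.
Numerically: ≈ 0.3365.
(Since a = 13 > μ = 4.3750, the bound 35/104 is < 1 and informative.)

P[X ≥ 13] ≤ 35/104 ≈ 0.3365.


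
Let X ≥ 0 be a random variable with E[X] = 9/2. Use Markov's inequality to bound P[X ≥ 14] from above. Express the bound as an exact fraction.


μ = E[X] = 9/2, a = 14.
Markov: P[X ≥ 14] ≤ μ/a = (9/2)/14 = 9/28.
Numerically: ≈ 0.321.
(Since a = 14 > μ = 4.500, the bound 9/28 is < 1 and informative.)

P[X ≥ 14] ≤ 9/28 ≈ 0.321.


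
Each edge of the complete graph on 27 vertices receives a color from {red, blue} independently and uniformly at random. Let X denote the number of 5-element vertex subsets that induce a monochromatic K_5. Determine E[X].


Let X = Σ_S X_S over the C(27, 5) = 80730 subsets S of size 5, where X_S = 1 if the K_5 on S is monochromatic.
For a fixed S, the K_5 on S has C(5, 2) = 10 edges. P[all 10 edges red] = (1/2)^10, and likewise for blue, so P[monochromatic] = 2·(1/2)^10 = 2^{1 − 10} = 1/512.
By linearity: E[X] = C(27, 5) · 2^{1 − 10} = 80730 · 1/512 = 40365/256.
Numerically: E[X] ≈ 157.67578.

E[X] = C(27,5)·2^(1−C(5,2)) = 40365/256 ≈ 157.67578.


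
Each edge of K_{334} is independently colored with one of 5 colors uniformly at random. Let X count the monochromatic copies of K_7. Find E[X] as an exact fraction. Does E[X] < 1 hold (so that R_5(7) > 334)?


E[X] = C(334, 7) · 5^{1 − 21} = 86359460961576 · 5^{−20} = 86359460961576/95367431640625.
As a reduced fraction: E[X] = 86359460961576/95367431640625 ≈ 0.905545.
Is E[X] < 1? YES.
Since E[X] < 1, there exists a 5-coloring of K_{334} with no monochromatic K_7; hence R_5(7) > 334.

E[X] = 86359460961576/95367431640625 ≈ 0.905545; E[X] < 1, so R_5(7) > 334.


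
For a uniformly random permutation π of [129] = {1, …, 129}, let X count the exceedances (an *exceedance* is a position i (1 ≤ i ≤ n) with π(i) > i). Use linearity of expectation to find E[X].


Write X = Σ_{i=1}^{129} X_i, where X_i = 1_{π(i) > i}.
For each fixed i, π(i) is uniform over {1, …, 129} (marginal of a uniform permutation), so P[π(i) > i] = (n − i)/n. Summing: Σ_{i=1}^{129} (n − i)/n = (0 + 1 + … + 128)/129 = 129(129 − 1)/(2·129) = (129 − 1)/2.
Hence E[X] = Σ_{i=1}^{129} (129 − i)/129 = 64 ≈ 64.0000.

E[X] = 64 = 64.0000.


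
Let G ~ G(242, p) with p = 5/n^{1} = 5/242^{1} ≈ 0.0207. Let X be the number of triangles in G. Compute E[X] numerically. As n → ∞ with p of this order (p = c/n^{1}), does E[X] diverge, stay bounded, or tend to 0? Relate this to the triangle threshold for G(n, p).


Number of potential triangles: C(242, 3) = 2332880.
Each occurs with probability p³ ≈ (0.0207)³ ≈ 8.81991e-06.
By linearity: E[X] = C(242, 3)·p³ ≈ 2332880 · 8.81991e-06 ≈ 20.576.
Here α = 1, so p = 5/n is exactly at the triangle threshold p ~ 1/n. Asymptotically E[X] → c³/6 = 5³/6 = 125/6 ≈ 20.833, a bounded constant. In this regime the triangle count is asymptotically Poisson(c³/6).

E[X] ≈ 20.576; in regime p = Θ(1/n^{1}) E[X] stays bounded (at the triangle threshold p ~ 1/n).


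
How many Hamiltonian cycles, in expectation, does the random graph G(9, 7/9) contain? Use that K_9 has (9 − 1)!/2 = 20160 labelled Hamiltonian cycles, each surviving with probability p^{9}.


K_9 has (9 − 1)!/2 = 20160 labelled Hamiltonian cycles.
For each such Hamiltonian cycle H, let X_H = 1 if all 9 edges of H are present in G. Then P[X_H = 1] = p^{9} = (7/9)^{9} = 40353607/387420489.
By linearity: E[X] = Σ_H E[X_H] = 20160 · p^{9} = 20160 · 40353607/387420489 = 90392079680/43046721.
Numerically: E[X] ≈ 2099.86.

E[X] = 20160 · (7/9)^{9} = 90392079680/43046721 ≈ 2099.86.


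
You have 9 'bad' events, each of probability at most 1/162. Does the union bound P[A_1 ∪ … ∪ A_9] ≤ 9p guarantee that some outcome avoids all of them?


Union bound: P[∪_{i=1}^{9} A_i] ≤ Σ_i P[A_i] ≤ 9·p = 9·(1/162) = 1/18.
Numerically: 1/18 ≈ 0.0556.
Is 1/18 < 1? YES.
Since P[∪ A_i] ≤ 1/18 < 1, the complement has P[∩ A_i^c] ≥ 1 − 1/18 = 17/18 > 0, so some outcome avoids every A_i.

9·p = 1/18 ≈ 0.0556; existence CERTIFIED by the union bound.


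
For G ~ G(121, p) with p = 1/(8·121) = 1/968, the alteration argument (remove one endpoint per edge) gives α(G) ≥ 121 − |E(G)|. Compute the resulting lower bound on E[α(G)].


E[|E(G)|] = C(121, 2)·p = 7260 · (1/968) = 15/2.
E[α(G)] ≥ n − E[|E(G)|] = 121 − 15/2 = 227/2.
Numerically: ≈ 113.50000.
(This is only a lower bound; the true E[α(G)] may be larger.)

E[α(G)] ≥ 227/2 ≈ 113.50000.


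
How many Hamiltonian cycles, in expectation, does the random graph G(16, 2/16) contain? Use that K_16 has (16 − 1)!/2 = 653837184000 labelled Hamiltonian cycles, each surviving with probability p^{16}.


K_16 has (16 − 1)!/2 = 653837184000 labelled Hamiltonian cycles.
For each such Hamiltonian cycle H, let X_H = 1 if all 16 edges of H are present in G. Then P[X_H = 1] = p^{16} = (1/8)^{16} = 1/281474976710656.
By linearity of expectation: E[X] = Σ_H E[X_H] = 653837184000 · p^{16} = 653837184000 · 1/281474976710656 = 638512875/274877906944.
Numerically: E[X] ≈ 0.002323.

E[X] = 653837184000 · (1/8)^{16} = 638512875/274877906944 ≈ 0.002323.


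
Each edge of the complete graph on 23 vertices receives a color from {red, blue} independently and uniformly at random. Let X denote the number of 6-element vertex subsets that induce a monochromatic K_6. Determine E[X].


Let X = Σ_S X_S over the C(23, 6) = 100947 subsets S of size 6, where X_S = 1 if the K_6 on S is monochromatic.
For a fixed S, the K_6 on S has C(6, 2) = 15 edges. P[all 15 edges red] = (1/2)^15, and likewise for blue, so P[monochromatic] = 2·(1/2)^15 = 2^{1 − 15} = 1/16384.
By linearity of expectation: E[X] = C(23, 6) · 2^{1 − 15} = 100947 · 1/16384 = 100947/16384.
Numerically: E[X] ≈ 6.161.

E[X] = C(23,6)·2^(1−C(6,2)) = 100947/16384 ≈ 6.161.


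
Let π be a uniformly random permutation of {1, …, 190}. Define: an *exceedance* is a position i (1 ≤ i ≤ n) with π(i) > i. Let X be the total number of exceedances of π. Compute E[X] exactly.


Write X = Σ_{i=1}^{190} X_i, where X_i = 1_{π(i) > i}.
For each fixed i, π(i) is uniform over {1, …, 190} (marginal of a uniform permutation), so P[π(i) > i] = (n − i)/n. Summing: Σ_{i=1}^{190} (n − i)/n = (0 + 1 + … + 189)/190 = 190(190 − 1)/(2·190) = (190 − 1)/2.
Hence E[X] = Σ_{i=1}^{190} (190 − i)/190 = 189/2 ≈ 94.5000.

E[X] = 189/2 = 94.5000.


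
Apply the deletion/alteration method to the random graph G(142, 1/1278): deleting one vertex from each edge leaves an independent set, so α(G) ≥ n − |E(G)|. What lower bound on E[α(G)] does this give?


E[|E(G)|] = C(142, 2)·p = 10011 · (1/1278) = 47/6.
E[α(G)] ≥ n − E[|E(G)|] = 142 − 47/6 = 805/6.
Numerically: ≈ 134.166667.
(This is only a lower bound; the true E[α(G)] may be larger.)

E[α(G)] ≥ 805/6 ≈ 134.166667.


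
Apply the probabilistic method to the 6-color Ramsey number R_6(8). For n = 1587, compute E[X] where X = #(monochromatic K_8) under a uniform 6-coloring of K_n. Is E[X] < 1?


E[X] = C(1587, 8) · 6^{1 − 28} = 980438554550826798570 · 6^{−27} = 980438554550826798570/1023490369077469249536.
As a reduced fraction: E[X] = 54468808586157044365/56860576059859402752 ≈ 0.95794.
Is E[X] < 1? YES.
Since E[X] < 1, there exists a 6-coloring of K_{1587} with no monochromatic K_8; hence R_6(8) > 1587.

E[X] = 54468808586157044365/56860576059859402752 ≈ 0.95794; E[X] < 1, so R_6(8) > 1587.


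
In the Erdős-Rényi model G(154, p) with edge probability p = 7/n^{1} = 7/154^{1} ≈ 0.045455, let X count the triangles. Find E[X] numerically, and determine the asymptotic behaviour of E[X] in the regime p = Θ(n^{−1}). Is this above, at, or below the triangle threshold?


Number of potential triangles: C(154, 3) = 596904.
Each occurs with probability p³ ≈ (0.045455)³ ≈ 9.3914350e-05.
By linearity: E[X] = C(154, 3)·p³ ≈ 596904 · 9.3914350e-05 ≈ 56.05785.
Here α = 1, so p = 7/n is exactly at the triangle threshold p ~ 1/n. Asymptotically E[X] → c³/6 = 7³/6 = 343/6 ≈ 57.16667, a bounded constant. In this regime the triangle count is asymptotically Poisson(c³/6).

E[X] ≈ 56.05785; in regime p = Θ(1/n^{1}) E[X] stays bounded (at the triangle threshold p ~ 1/n).


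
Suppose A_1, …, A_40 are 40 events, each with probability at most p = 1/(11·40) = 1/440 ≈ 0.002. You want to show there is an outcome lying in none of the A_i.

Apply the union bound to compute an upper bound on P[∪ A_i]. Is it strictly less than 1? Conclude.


Union bound: P[∪_{i=1}^{40} A_i] ≤ Σ_i P[A_i] ≤ 40·p = 40·(1/440) = 1/11.
Numerically: 1/11 ≈ 0.091.
Is 1/11 < 1? YES.
Since P[∪ A_i] ≤ 1/11 < 1, the complement has P[∩ A_i^c] ≥ 1 − 1/11 = 10/11 > 0, so some outcome avoids every A_i.

40·p = 1/11 ≈ 0.091; existence CERTIFIED by the union bound.


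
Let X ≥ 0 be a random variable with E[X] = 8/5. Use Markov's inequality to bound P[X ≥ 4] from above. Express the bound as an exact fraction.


μ = E[X] = 8/5, a = 4.
Markov: P[X ≥ 4] ≤ μ/a = (8/5)/4 = 2/5.
Numerically: ≈ 0.400000.
(Since a = 4 > μ = 1.600000, the bound 2/5 is < 1 and informative.)

P[X ≥ 4] ≤ 2/5 ≈ 0.400000.


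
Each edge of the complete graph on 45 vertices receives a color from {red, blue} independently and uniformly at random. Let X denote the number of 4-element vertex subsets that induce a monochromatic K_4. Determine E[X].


Let X = Σ_S X_S over the C(45, 4) = 148995 subsets S of size 4, where X_S = 1 if the K_4 on S is monochromatic.
For a fixed S, the K_4 on S has C(4, 2) = 6 edges. P[all 6 edges red] = (1/2)^6, and likewise for blue, so P[monochromatic] = 2·(1/2)^6 = 2^{1 − 6} = 1/32.
By linearity: E[X] = C(45, 4) · 2^{1 − 6} = 148995 · 1/32 = 148995/32.
Numerically: E[X] ≈ 4656.09375.

E[X] = C(45,4)·2^(1−C(4,2)) = 148995/32 ≈ 4656.09375.


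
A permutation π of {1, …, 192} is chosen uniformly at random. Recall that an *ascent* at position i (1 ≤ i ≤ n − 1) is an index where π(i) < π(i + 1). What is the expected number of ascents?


Write X = Σ X_I over i = 1, …, 191, with X_I the indicator of one ascent.
There are 191 indicators.
For each fixed i, the pair (π(i), π(i+1)) is a uniformly random ordered pair of distinct values from {1, …, 192}; by symmetry P[π(i) < π(i+1)] = 1/2.
By linearity: E[X] = 191 · (1/2) = (192 − 1) · (1/2) = 191/2 ≈ 95.50000.

E[X] = 191/2 = 95.50000.


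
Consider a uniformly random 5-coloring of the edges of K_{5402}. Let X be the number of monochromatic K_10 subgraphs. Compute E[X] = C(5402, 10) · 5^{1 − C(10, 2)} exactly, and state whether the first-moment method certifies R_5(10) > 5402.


E[X] = C(5402, 10) · 5^{1 − 45} = 5783128765113072203495407534935 · 5^{−44} = 5783128765113072203495407534935/5684341886080801486968994140625.
As a reduced fraction: E[X] = 1156625753022614440699081506987/1136868377216160297393798828125 ≈ 1.017.
Is E[X] < 1? NO.
Since E[X] ≥ 1, the first-moment bound is inconclusive at n = 5402; it does NOT by itself certify R_5(10) > 5402.

E[X] = 1156625753022614440699081506987/1136868377216160297393798828125 ≈ 1.017; E[X] ≥ 1; first-moment method inconclusive here.


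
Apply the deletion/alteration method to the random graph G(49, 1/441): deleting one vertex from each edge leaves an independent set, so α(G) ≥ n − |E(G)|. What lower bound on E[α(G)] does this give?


E[|E(G)|] = C(49, 2)·p = 1176 · (1/441) = 8/3.
E[α(G)] ≥ n − E[|E(G)|] = 49 − 8/3 = 139/3.
Numerically: ≈ 46.3333.
(This is only a lower bound; the true E[α(G)] may be larger.)

E[α(G)] ≥ 139/3 ≈ 46.3333.


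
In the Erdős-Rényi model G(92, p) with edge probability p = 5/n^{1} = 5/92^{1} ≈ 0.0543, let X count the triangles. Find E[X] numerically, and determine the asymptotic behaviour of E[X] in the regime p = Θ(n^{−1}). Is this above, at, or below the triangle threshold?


Number of potential triangles: C(92, 3) = 125580.
Each occurs with probability p³ ≈ (0.0543)³ ≈ 1.60526e-04.
By linearity: E[X] = C(92, 3)·p³ ≈ 125580 · 1.60526e-04 ≈ 20.159.
Here α = 1, so p = 5/n is exactly at the triangle threshold p ~ 1/n. Asymptotically E[X] → c³/6 = 5³/6 = 125/6 ≈ 20.833, a bounded constant. In this regime the triangle count is asymptotically Poisson(c³/6).

E[X] ≈ 20.159; in regime p = Θ(1/n^{1}) E[X] stays bounded (at the triangle threshold p ~ 1/n).


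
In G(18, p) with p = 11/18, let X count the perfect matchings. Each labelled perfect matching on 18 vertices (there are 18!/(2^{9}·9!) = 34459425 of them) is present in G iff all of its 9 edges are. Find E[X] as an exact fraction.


K_18 has 18!/(2^{9}·9!) = 34459425 labelled perfect matchings.
For each such perfect matching H, let X_H = 1 if all 9 edges of H are present in G. Then P[X_H = 1] = p^{9} = (11/18)^{9} = 2357947691/198359290368.
By linearity: E[X] = Σ_H E[X_H] = 34459425 · p^{9} = 34459425 · 2357947691/198359290368 = 1003129896443675/2448880128.
Numerically: E[X] ≈ 4.0963e+05.

E[X] = 34459425 · (11/18)^{9} = 1003129896443675/2448880128 ≈ 4.0963e+05.


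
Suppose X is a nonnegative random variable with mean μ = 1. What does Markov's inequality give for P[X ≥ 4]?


μ = E[X] = 1, a = 4.
Markov: P[X ≥ 4] ≤ μ/a = (1)/4 = 1/4.
Numerically: ≈ 0.2500.
(Since a = 4 > μ = 1.0000, the bound 1/4 is < 1 and informative.)

P[X ≥ 4] ≤ 1/4 ≈ 0.2500.


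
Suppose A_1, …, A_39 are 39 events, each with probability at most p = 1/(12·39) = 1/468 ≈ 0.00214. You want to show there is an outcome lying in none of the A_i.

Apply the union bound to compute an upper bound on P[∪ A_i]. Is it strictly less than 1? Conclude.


Union bound: P[∪_{i=1}^{39} A_i] ≤ Σ_i P[A_i] ≤ 39·p = 39·(1/468) = 1/12.
Numerically: 1/12 ≈ 0.08333.
Is 1/12 < 1? YES.
Since P[∪ A_i] ≤ 1/12 < 1, the complement has P[∩ A_i^c] ≥ 1 − 1/12 = 11/12 > 0, so some outcome avoids every A_i.

39·p = 1/12 ≈ 0.08333; existence CERTIFIED by the union bound.


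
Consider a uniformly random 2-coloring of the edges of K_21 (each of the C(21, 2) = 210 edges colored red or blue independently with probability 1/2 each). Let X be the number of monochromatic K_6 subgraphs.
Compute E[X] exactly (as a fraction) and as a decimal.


Let X = Σ_S X_S over the C(21, 6) = 54264 subsets S of size 6, where X_S = 1 if the K_6 on S is monochromatic.
For a fixed S, the K_6 on S has C(6, 2) = 15 edges. P[all 15 edges red] = (1/2)^15, and likewise for blue, so P[monochromatic] = 2·(1/2)^15 = 2^{1 − 15} = 1/16384.
By linearity of expectation: E[X] = C(21, 6) · 2^{1 − 15} = 54264 · 1/16384 = 6783/2048.
Numerically: E[X] ≈ 3.312012.

E[X] = C(21,6)·2^(1−C(6,2)) = 6783/2048 ≈ 3.312012.


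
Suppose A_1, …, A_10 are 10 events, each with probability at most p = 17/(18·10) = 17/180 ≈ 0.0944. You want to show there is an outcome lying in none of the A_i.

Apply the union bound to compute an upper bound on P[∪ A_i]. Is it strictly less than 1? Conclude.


Union bound: P[∪_{i=1}^{10} A_i] ≤ Σ_i P[A_i] ≤ 10·p = 10·(17/180) = 17/18.
Numerically: 17/18 ≈ 0.9444.
Is 17/18 < 1? YES.
Since P[∪ A_i] ≤ 17/18 < 1, the complement has P[∩ A_i^c] ≥ 1 − 17/18 = 1/18 > 0, so some outcome avoids every A_i.

10·p = 17/18 ≈ 0.9444; existence CERTIFIED by the union bound.


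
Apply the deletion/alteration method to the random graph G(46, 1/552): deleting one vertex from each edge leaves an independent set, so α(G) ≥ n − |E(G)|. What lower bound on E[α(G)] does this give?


E[|E(G)|] = C(46, 2)·p = 1035 · (1/552) = 15/8.
E[α(G)] ≥ n − E[|E(G)|] = 46 − 15/8 = 353/8.
Numerically: ≈ 44.1250.
(This is only a lower bound; the true E[α(G)] may be larger.)

E[α(G)] ≥ 353/8 ≈ 44.1250.


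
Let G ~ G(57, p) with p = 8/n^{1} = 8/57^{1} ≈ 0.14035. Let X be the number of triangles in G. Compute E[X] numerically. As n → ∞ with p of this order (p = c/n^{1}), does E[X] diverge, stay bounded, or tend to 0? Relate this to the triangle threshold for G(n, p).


Number of potential triangles: C(57, 3) = 29260.
Each occurs with probability p³ ≈ (0.14035)³ ≈ 2.7646833e-03.
By linearity: E[X] = C(57, 3)·p³ ≈ 29260 · 2.7646833e-03 ≈ 80.89463.
Here α = 1, so p = 8/n is exactly at the triangle threshold p ~ 1/n. Asymptotically E[X] → c³/6 = 8³/6 = 256/3 ≈ 85.33333, a bounded constant. In this regime the triangle count is asymptotically Poisson(c³/6).

E[X] ≈ 80.89463; in regime p = Θ(1/n^{1}) E[X] stays bounded (at the triangle threshold p ~ 1/n).


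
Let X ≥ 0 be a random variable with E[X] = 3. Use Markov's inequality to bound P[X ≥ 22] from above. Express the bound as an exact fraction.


μ = E[X] = 3, a = 22.
Markov: P[X ≥ 22] ≤ μ/a = (3)/22 = 3/22.
Numerically: ≈ 0.136.
(Since a = 22 > μ = 3.000, the bound 3/22 is < 1 and informative.)

P[X ≥ 22] ≤ 3/22 ≈ 0.136.


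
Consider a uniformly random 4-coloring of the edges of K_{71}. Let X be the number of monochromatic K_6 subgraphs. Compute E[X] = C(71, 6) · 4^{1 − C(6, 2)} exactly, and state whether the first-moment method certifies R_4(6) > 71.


E[X] = C(71, 6) · 4^{1 − 15} = 143218999 · 4^{−14} = 143218999/268435456.
As a reduced fraction: E[X] = 143218999/268435456 ≈ 0.5335.
Is E[X] < 1? YES.
Since E[X] < 1, there exists a 4-coloring of K_{71} with no monochromatic K_6; hence R_4(6) > 71.

E[X] = 143218999/268435456 ≈ 0.5335; E[X] < 1, so R_4(6) > 71.


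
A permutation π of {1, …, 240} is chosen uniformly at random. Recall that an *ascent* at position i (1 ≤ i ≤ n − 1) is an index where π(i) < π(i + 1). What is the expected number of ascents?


Write X = Σ X_I over i = 1, …, 239, with X_I the indicator of one ascent.
There are 239 indicators.
For each fixed i, the pair (π(i), π(i+1)) is a uniformly random ordered pair of distinct values from {1, …, 240}; by symmetry P[π(i) < π(i+1)] = 1/2.
By linearity: E[X] = 239 · (1/2) = (240 − 1) · (1/2) = 239/2 ≈ 119.5000.

E[X] = 239/2 = 119.5000.


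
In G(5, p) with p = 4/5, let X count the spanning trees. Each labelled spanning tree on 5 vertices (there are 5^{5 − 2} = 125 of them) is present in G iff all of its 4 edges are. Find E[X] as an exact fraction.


K_5 has 5^{5 − 2} = 125 labelled spanning trees.
For each such spanning tree H, let X_H = 1 if all 4 edges of H are present in G. Then P[X_H = 1] = p^{4} = (4/5)^{4} = 256/625.
Summing the indicators: E[X] = Σ_H E[X_H] = 125 · p^{4} = 125 · 256/625 = 256/5.
Numerically: E[X] ≈ 51.2.

E[X] = 125 · (4/5)^{4} = 256/5 ≈ 51.2.


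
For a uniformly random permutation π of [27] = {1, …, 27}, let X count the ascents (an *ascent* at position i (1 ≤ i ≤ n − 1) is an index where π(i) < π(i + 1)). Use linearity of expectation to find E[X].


Write X = Σ X_I over i = 1, …, 26, with X_I the indicator of one ascent.
There are 26 indicators.
For each fixed i, the pair (π(i), π(i+1)) is a uniformly random ordered pair of distinct values from {1, …, 27}; by symmetry P[π(i) < π(i+1)] = 1/2.
By linearity: E[X] = 26 · (1/2) = (27 − 1) · (1/2) = 13 ≈ 13.000.

E[X] = 13 = 13.000.


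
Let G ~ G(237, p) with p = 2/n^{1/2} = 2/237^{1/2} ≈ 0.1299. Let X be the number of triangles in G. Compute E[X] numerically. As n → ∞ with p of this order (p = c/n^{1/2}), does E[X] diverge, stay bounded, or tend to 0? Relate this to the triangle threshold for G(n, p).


Number of potential triangles: C(237, 3) = 2190670.
Each occurs with probability p³ ≈ (0.1299)³ ≈ 2.192641e-03.
By linearity: E[X] = C(237, 3)·p³ ≈ 2190670 · 2.192641e-03 ≈ 4803.3522.
Since α = 1/2 < 1, p = c/n^{1/2} ≫ 1/n is above the triangle threshold p ~ 1/n. Asymptotically E[X] ~ (c³/6)·n^{3(1−α)} = (2³/6)·n^{1.5} → ∞; triangles are abundant w.h.p.

E[X] ≈ 4803.3522; in regime p = Θ(1/n^{1/2}) E[X] diverges (above the triangle threshold p ~ 1/n).


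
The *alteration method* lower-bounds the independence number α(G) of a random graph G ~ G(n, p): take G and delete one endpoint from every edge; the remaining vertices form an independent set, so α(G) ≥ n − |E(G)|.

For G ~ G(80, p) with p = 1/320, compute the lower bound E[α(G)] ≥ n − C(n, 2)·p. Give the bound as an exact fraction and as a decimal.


E[|E(G)|] = C(80, 2)·p = 3160 · (1/320) = 79/8.
E[α(G)] ≥ n − E[|E(G)|] = 80 − 79/8 = 561/8.
Numerically: ≈ 70.12500.
(This is only a lower bound; the true E[α(G)] may be larger.)

E[α(G)] ≥ 561/8 ≈ 70.12500.


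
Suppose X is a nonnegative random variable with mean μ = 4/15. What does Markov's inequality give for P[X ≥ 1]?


μ = E[X] = 4/15, a = 1.
Markov: P[X ≥ 1] ≤ μ/a = (4/15)/1 = 4/15.
Numerically: ≈ 0.2667.
(Since a = 1 > μ = 0.2667, the bound 4/15 is < 1 and informative.)

P[X ≥ 1] ≤ 4/15 ≈ 0.2667.


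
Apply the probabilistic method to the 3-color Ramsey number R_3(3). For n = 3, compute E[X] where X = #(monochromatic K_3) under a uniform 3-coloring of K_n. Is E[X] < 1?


E[X] = C(3, 3) · 3^{1 − 3} = 1 · 3^{−2} = 1/9.
As a reduced fraction: E[X] = 1/9 ≈ 0.1111.
Is E[X] < 1? YES.
Since E[X] < 1, there exists a 3-coloring of K_{3} with no monochromatic K_3; hence R_3(3) > 3.

E[X] = 1/9 ≈ 0.1111; E[X] < 1, so R_3(3) > 3.


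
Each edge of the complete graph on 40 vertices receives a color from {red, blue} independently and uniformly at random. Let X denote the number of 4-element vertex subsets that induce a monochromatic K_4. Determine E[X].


Let X = Σ_S X_S over the C(40, 4) = 91390 subsets S of size 4, where X_S = 1 if the K_4 on S is monochromatic.
For a fixed S, the K_4 on S has C(4, 2) = 6 edges. P[all 6 edges red] = (1/2)^6, and likewise for blue, so P[monochromatic] = 2·(1/2)^6 = 2^{1 − 6} = 1/32.
By linearity of expectation: E[X] = C(40, 4) · 2^{1 − 6} = 91390 · 1/32 = 45695/16.
Numerically: E[X] ≈ 2855.9375.

E[X] = C(40,4)·2^(1−C(4,2)) = 45695/16 ≈ 2855.9375.


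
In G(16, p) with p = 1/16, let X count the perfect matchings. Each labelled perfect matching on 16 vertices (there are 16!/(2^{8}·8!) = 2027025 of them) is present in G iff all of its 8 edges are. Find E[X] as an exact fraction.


K_16 has 16!/(2^{8}·8!) = 2027025 labelled perfect matchings.
For each such perfect matching H, let X_H = 1 if all 8 edges of H are present in G. Then P[X_H = 1] = p^{8} = (1/16)^{8} = 1/4294967296.
Summing the indicators: E[X] = Σ_H E[X_H] = 2027025 · p^{8} = 2027025 · 1/4294967296 = 2027025/4294967296.
Numerically: E[X] ≈ 0.000471954.

E[X] = 2027025 · (1/16)^{8} = 2027025/4294967296 ≈ 0.000471954.


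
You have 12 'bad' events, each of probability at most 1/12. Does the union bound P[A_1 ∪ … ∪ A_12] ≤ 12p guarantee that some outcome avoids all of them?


Union bound: P[∪_{i=1}^{12} A_i] ≤ Σ_i P[A_i] ≤ 12·p = 12·(1/12) = 1.
Numerically: 1 ≈ 1.000000.
Is 1 < 1? NO.
Since the bound 1 is ≥ 1, the union bound is uninformative here; it does NOT by itself certify existence.

12·p = 1 ≈ 1.000000; existence NOT certified by the union bound.


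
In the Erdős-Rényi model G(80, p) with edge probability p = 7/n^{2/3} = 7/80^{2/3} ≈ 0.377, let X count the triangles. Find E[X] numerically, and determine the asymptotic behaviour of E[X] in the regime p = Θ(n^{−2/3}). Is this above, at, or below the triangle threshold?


Number of potential triangles: C(80, 3) = 82160.
Each occurs with probability p³ ≈ (0.377)³ ≈ 5.35938e-02.
By linearity: E[X] = C(80, 3)·p³ ≈ 82160 · 5.35938e-02 ≈ 4403.263.
Since α = 2/3 < 1, p = c/n^{2/3} ≫ 1/n is above the triangle threshold p ~ 1/n. Asymptotically E[X] ~ (c³/6)·n^{3(1−α)} = (7³/6)·n^{1} → ∞; triangles are abundant w.h.p.

E[X] ≈ 4403.263; in regime p = Θ(1/n^{2/3}) E[X] diverges (above the triangle threshold p ~ 1/n).


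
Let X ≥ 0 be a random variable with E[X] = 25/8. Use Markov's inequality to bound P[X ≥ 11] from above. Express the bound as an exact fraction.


μ = E[X] = 25/8, a = 11.
Markov: P[X ≥ 11] ≤ μ/a = (25/8)/11 = 25/88.
Numerically: ≈ 0.284091.
(Since a = 11 > μ = 3.125000, the bound 25/88 is < 1 and informative.)

P[X ≥ 11] ≤ 25/88 ≈ 0.284091.


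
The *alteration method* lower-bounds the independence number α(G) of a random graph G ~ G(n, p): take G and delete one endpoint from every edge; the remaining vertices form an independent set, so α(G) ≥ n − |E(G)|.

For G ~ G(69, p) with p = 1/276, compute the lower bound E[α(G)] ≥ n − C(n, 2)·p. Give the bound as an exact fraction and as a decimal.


E[|E(G)|] = C(69, 2)·p = 2346 · (1/276) = 17/2.
E[α(G)] ≥ n − E[|E(G)|] = 69 − 17/2 = 121/2.
Numerically: ≈ 60.500.
(This is only a lower bound; the true E[α(G)] may be larger.)

E[α(G)] ≥ 121/2 ≈ 60.500.


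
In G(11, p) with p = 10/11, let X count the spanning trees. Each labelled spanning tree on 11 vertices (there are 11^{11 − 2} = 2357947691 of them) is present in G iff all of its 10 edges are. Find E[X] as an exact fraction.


K_11 has 11^{11 − 2} = 2357947691 labelled spanning trees.
For each such spanning tree H, let X_H = 1 if all 10 edges of H are present in G. Then P[X_H = 1] = p^{10} = (10/11)^{10} = 10000000000/25937424601.
Summing the indicators: E[X] = Σ_H E[X_H] = 2357947691 · p^{10} = 2357947691 · 10000000000/25937424601 = 10000000000/11.
Numerically: E[X] ≈ 9.0909e+08.

E[X] = 2357947691 · (10/11)^{10} = 10000000000/11 ≈ 9.0909e+08.


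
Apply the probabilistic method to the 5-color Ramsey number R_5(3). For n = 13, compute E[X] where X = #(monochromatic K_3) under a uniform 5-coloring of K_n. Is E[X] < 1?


E[X] = C(13, 3) · 5^{1 − 3} = 286 · 5^{−2} = 286/25.
As a reduced fraction: E[X] = 286/25 ≈ 11.440000.
Is E[X] < 1? NO.
Since E[X] ≥ 1, the first-moment bound is inconclusive at n = 13; it does NOT by itself certify R_5(3) > 13.

E[X] = 286/25 ≈ 11.440000; E[X] ≥ 1; first-moment method inconclusive here.


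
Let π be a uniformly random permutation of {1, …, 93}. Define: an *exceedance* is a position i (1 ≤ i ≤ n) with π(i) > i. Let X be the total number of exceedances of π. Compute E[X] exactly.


Write X = Σ_{i=1}^{93} X_i, where X_i = 1_{π(i) > i}.
For each fixed i, π(i) is uniform over {1, …, 93} (marginal of a uniform permutation), so P[π(i) > i] = (n − i)/n. Summing: Σ_{i=1}^{93} (n − i)/n = (0 + 1 + … + 92)/93 = 93(93 − 1)/(2·93) = (93 − 1)/2.
Hence E[X] = Σ_{i=1}^{93} (93 − i)/93 = 46 ≈ 46.000000.

E[X] = 46 = 46.000000.


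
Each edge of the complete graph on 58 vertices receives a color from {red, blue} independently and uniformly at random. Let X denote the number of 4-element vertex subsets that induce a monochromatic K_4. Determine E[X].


Let X = Σ_S X_S over the C(58, 4) = 424270 subsets S of size 4, where X_S = 1 if the K_4 on S is monochromatic.
For a fixed S, the K_4 on S has C(4, 2) = 6 edges. P[all 6 edges red] = (1/2)^6, and likewise for blue, so P[monochromatic] = 2·(1/2)^6 = 2^{1 − 6} = 1/32.
By linearity: E[X] = C(58, 4) · 2^{1 − 6} = 424270 · 1/32 = 212135/16.
Numerically: E[X] ≈ 13258.4375.

E[X] = C(58,4)·2^(1−C(4,2)) = 212135/16 ≈ 13258.4375.


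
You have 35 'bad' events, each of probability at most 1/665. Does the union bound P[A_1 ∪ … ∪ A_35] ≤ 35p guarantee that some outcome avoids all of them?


Union bound: P[∪_{i=1}^{35} A_i] ≤ Σ_i P[A_i] ≤ 35·p = 35·(1/665) = 1/19.
Numerically: 1/19 ≈ 0.052632.
Is 1/19 < 1? YES.
Since P[∪ A_i] ≤ 1/19 < 1, the complement has P[∩ A_i^c] ≥ 1 − 1/19 = 18/19 > 0, so some outcome avoids every A_i.

35·p = 1/19 ≈ 0.052632; existence CERTIFIED by the union bound.


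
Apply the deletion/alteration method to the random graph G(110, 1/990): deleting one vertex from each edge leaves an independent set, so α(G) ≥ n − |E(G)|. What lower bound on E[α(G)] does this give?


E[|E(G)|] = C(110, 2)·p = 5995 · (1/990) = 109/18.
E[α(G)] ≥ n − E[|E(G)|] = 110 − 109/18 = 1871/18.
Numerically: ≈ 103.944.
(This is only a lower bound; the true E[α(G)] may be larger.)

E[α(G)] ≥ 1871/18 ≈ 103.944.


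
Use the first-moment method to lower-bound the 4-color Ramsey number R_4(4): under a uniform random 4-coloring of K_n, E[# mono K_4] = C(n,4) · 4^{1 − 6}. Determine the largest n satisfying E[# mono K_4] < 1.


We need C(n, 4) · 4^{1 − 6} < 1, i.e. C(n, 4) < 4^{6 − 1} = 1024.
Check values of n near the boundary:
  n = 11: C(11, 4) = 330; 330 < 1024? YES
  n = 12: C(12, 4) = 495; 495 < 1024? YES
  n = 13: C(13, 4) = 715; 715 < 1024? YES
  n = 14: C(14, 4) = 1001; 1001 < 1024? YES
  n = 15: C(15, 4) = 1365; 1365 < 1024? NO
  n = 16: C(16, 4) = 1820; 1820 < 1024? NO
  n = 17: C(17, 4) = 2380; 2380 < 1024? NO
The largest n with C(n, 4) < 1024 is n = 14 (where E[X] = 1001/1024 ≈ 0.978). Hence R_4(4) > 14, i.e. R_4(4) ≥ 15.

Largest n = 14; hence R_4(4) > 14.


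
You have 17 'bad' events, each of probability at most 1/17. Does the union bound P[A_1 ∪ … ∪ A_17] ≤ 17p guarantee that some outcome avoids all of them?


Union bound: P[∪_{i=1}^{17} A_i] ≤ Σ_i P[A_i] ≤ 17·p = 17·(1/17) = 1.
Numerically: 1 ≈ 1.0000.
Is 1 < 1? NO.
Since the bound 1 is ≥ 1, the union bound is uninformative here; it does NOT by itself certify existence.

17·p = 1 ≈ 1.0000; existence NOT certified by the union bound.


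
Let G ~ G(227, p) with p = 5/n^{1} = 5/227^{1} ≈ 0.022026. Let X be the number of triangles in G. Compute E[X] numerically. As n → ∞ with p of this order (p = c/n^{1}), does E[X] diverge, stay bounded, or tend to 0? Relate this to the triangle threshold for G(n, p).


Number of potential triangles: C(227, 3) = 1923825.
Each occurs with probability p³ ≈ (0.022026)³ ≈ 1.0686425e-05.
By linearity: E[X] = C(227, 3)·p³ ≈ 1923825 · 1.0686425e-05 ≈ 20.55881.
Here α = 1, so p = 5/n is exactly at the triangle threshold p ~ 1/n. Asymptotically E[X] → c³/6 = 5³/6 = 125/6 ≈ 20.83333, a bounded constant. In this regime the triangle count is asymptotically Poisson(c³/6).

E[X] ≈ 20.55881; in regime p = Θ(1/n^{1}) E[X] stays bounded (at the triangle threshold p ~ 1/n).


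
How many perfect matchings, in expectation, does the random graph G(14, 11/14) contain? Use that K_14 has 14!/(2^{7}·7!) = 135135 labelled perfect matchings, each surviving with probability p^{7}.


K_14 has 14!/(2^{7}·7!) = 135135 labelled perfect matchings.
For each such perfect matching H, let X_H = 1 if all 7 edges of H are present in G. Then P[X_H = 1] = p^{7} = (11/14)^{7} = 19487171/105413504.
Summing the indicators: E[X] = Σ_H E[X_H] = 135135 · p^{7} = 135135 · 19487171/105413504 = 376199836155/15059072.
Numerically: E[X] ≈ 24982.

E[X] = 135135 · (11/14)^{7} = 376199836155/15059072 ≈ 24982.


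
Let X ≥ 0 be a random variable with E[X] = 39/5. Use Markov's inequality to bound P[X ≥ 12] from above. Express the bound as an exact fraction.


μ = E[X] = 39/5, a = 12.
Markov: P[X ≥ 12] ≤ μ/a = (39/5)/12 = 13/20.
Numerically: ≈ 0.65000.
(Since a = 12 > μ = 7.80000, the bound 13/20 is < 1 and informative.)

P[X ≥ 12] ≤ 13/20 ≈ 0.65000.


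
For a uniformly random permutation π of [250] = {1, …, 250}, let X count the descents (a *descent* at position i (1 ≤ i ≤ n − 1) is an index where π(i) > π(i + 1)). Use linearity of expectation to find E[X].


Write X = Σ X_I over i = 1, …, 249, with X_I the indicator of one descent.
There are 249 indicators.
For each fixed i, the pair (π(i), π(i+1)) is a uniformly random ordered pair of distinct values from {1, …, 250}; by symmetry P[π(i) > π(i+1)] = 1/2.
By linearity: E[X] = 249 · (1/2) = (250 − 1) · (1/2) = 249/2 ≈ 124.5000.

E[X] = 249/2 = 124.5000.


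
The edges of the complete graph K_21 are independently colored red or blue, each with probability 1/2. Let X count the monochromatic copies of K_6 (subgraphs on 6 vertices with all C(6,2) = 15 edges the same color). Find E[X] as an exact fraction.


Let X = Σ_S X_S over the C(21, 6) = 54264 subsets S of size 6, where X_S = 1 if the K_6 on S is monochromatic.
For a fixed S, the K_6 on S has C(6, 2) = 15 edges. P[all 15 edges red] = (1/2)^15, and likewise for blue, so P[monochromatic] = 2·(1/2)^15 = 2^{1 − 15} = 1/16384.
Summing: E[X] = C(21, 6) · 2^{1 − 15} = 54264 · 1/16384 = 6783/2048.
Numerically: E[X] ≈ 3.3120.

E[X] = C(21,6)·2^(1−C(6,2)) = 6783/2048 ≈ 3.3120.


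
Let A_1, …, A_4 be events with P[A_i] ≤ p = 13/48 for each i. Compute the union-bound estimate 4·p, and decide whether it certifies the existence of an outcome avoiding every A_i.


Union bound: P[∪_{i=1}^{4} A_i] ≤ Σ_i P[A_i] ≤ 4·p = 4·(13/48) = 13/12.
Numerically: 13/12 ≈ 1.0833333.
Is 13/12 < 1? NO.
Since the bound 13/12 is ≥ 1, the union bound is uninformative here; it does NOT by itself certify existence.

4·p = 13/12 ≈ 1.0833333; existence NOT certified by the union bound.


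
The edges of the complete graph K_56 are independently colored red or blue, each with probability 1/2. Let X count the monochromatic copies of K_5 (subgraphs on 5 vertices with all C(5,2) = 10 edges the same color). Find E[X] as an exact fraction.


Let X = Σ_S X_S over the C(56, 5) = 3819816 subsets S of size 5, where X_S = 1 if the K_5 on S is monochromatic.
For a fixed S, the K_5 on S has C(5, 2) = 10 edges. P[all 10 edges red] = (1/2)^10, and likewise for blue, so P[monochromatic] = 2·(1/2)^10 = 2^{1 − 10} = 1/512.
Summing: E[X] = C(56, 5) · 2^{1 − 10} = 3819816 · 1/512 = 477477/64.
Numerically: E[X] ≈ 7460.578125.

E[X] = C(56,5)·2^(1−C(5,2)) = 477477/64 ≈ 7460.578125.


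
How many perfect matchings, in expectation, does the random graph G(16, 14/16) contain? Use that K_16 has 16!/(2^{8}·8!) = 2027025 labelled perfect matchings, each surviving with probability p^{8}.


K_16 has 16!/(2^{8}·8!) = 2027025 labelled perfect matchings.
For each such perfect matching H, let X_H = 1 if all 8 edges of H are present in G. Then P[X_H = 1] = p^{8} = (7/8)^{8} = 5764801/16777216.
By linearity: E[X] = Σ_H E[X_H] = 2027025 · p^{8} = 2027025 · 5764801/16777216 = 11685395747025/16777216.
Numerically: E[X] ≈ 6.965e+05.

E[X] = 2027025 · (7/8)^{8} = 11685395747025/16777216 ≈ 6.965e+05.
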